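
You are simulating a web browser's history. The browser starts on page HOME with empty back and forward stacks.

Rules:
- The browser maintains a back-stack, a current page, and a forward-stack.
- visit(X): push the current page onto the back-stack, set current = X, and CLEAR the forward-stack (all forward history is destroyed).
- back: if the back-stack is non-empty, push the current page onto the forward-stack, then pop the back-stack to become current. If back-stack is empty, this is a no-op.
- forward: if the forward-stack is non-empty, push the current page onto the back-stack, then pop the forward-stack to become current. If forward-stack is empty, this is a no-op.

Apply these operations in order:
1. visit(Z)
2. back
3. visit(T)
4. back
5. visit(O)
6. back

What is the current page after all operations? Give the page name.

After 1 (visit(Z)): cur=Z back=1 fwd=0
After 2 (back): cur=HOME back=0 fwd=1
After 3 (visit(T)): cur=T back=1 fwd=0
After 4 (back): cur=HOME back=0 fwd=1
After 5 (visit(O)): cur=O back=1 fwd=0
After 6 (back): cur=HOME back=0 fwd=1

Answer: HOME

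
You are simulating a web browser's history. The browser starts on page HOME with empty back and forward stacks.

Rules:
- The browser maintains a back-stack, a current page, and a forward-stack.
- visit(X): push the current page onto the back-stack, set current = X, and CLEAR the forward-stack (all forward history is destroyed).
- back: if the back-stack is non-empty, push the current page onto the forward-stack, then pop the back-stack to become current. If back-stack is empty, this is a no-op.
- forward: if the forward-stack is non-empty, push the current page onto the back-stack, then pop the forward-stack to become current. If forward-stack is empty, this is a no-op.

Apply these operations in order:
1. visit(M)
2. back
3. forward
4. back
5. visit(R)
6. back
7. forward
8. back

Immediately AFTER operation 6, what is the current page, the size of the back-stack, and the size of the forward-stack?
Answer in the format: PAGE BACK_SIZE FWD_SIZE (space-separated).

After 1 (visit(M)): cur=M back=1 fwd=0
After 2 (back): cur=HOME back=0 fwd=1
After 3 (forward): cur=M back=1 fwd=0
After 4 (back): cur=HOME back=0 fwd=1
After 5 (visit(R)): cur=R back=1 fwd=0
After 6 (back): cur=HOME back=0 fwd=1

HOME 0 1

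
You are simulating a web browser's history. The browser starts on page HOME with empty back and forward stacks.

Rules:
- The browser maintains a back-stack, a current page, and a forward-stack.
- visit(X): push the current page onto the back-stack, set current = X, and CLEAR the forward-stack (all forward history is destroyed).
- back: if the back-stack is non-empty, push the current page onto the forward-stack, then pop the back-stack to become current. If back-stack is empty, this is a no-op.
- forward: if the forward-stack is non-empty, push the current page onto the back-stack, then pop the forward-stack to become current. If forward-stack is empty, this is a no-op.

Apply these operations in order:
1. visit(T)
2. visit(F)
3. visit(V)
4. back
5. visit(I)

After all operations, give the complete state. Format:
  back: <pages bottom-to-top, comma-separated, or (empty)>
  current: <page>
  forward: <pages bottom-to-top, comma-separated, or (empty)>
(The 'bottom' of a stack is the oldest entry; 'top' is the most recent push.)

Answer: back: HOME,T,F
current: I
forward: (empty)

Derivation:
After 1 (visit(T)): cur=T back=1 fwd=0
After 2 (visit(F)): cur=F back=2 fwd=0
After 3 (visit(V)): cur=V back=3 fwd=0
After 4 (back): cur=F back=2 fwd=1
After 5 (visit(I)): cur=I back=3 fwd=0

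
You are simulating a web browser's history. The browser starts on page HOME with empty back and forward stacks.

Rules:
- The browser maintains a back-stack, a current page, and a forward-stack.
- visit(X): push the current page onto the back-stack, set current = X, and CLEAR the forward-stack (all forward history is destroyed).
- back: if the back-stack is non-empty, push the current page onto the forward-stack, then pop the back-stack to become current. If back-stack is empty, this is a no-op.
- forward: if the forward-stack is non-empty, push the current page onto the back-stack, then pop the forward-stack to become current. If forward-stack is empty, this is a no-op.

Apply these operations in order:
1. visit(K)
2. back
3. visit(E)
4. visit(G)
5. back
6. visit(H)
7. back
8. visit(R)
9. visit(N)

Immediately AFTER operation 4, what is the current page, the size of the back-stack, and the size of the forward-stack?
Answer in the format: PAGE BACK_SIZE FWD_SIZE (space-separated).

After 1 (visit(K)): cur=K back=1 fwd=0
After 2 (back): cur=HOME back=0 fwd=1
After 3 (visit(E)): cur=E back=1 fwd=0
After 4 (visit(G)): cur=G back=2 fwd=0

G 2 0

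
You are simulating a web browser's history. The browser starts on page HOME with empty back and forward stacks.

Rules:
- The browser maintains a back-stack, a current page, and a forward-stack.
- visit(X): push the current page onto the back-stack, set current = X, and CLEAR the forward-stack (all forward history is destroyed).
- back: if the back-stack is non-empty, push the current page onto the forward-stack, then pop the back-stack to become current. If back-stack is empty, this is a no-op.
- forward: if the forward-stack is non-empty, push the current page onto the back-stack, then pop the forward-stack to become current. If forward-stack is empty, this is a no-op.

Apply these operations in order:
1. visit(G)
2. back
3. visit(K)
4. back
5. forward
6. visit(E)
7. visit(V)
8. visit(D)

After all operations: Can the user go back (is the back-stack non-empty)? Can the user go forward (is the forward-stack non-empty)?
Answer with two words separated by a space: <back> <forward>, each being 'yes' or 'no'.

Answer: yes no

Derivation:
After 1 (visit(G)): cur=G back=1 fwd=0
After 2 (back): cur=HOME back=0 fwd=1
After 3 (visit(K)): cur=K back=1 fwd=0
After 4 (back): cur=HOME back=0 fwd=1
After 5 (forward): cur=K back=1 fwd=0
After 6 (visit(E)): cur=E back=2 fwd=0
After 7 (visit(V)): cur=V back=3 fwd=0
After 8 (visit(D)): cur=D back=4 fwd=0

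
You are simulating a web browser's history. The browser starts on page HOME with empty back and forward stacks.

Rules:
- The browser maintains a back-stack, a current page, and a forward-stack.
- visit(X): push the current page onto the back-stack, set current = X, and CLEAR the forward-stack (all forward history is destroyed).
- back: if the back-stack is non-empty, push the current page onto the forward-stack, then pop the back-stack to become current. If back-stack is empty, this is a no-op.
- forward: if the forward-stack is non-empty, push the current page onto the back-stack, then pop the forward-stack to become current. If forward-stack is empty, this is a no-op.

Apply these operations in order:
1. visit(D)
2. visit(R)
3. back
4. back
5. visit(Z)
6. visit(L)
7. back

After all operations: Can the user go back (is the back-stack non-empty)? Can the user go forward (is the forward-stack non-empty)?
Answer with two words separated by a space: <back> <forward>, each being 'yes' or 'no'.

After 1 (visit(D)): cur=D back=1 fwd=0
After 2 (visit(R)): cur=R back=2 fwd=0
After 3 (back): cur=D back=1 fwd=1
After 4 (back): cur=HOME back=0 fwd=2
After 5 (visit(Z)): cur=Z back=1 fwd=0
After 6 (visit(L)): cur=L back=2 fwd=0
After 7 (back): cur=Z back=1 fwd=1

Answer: yes yes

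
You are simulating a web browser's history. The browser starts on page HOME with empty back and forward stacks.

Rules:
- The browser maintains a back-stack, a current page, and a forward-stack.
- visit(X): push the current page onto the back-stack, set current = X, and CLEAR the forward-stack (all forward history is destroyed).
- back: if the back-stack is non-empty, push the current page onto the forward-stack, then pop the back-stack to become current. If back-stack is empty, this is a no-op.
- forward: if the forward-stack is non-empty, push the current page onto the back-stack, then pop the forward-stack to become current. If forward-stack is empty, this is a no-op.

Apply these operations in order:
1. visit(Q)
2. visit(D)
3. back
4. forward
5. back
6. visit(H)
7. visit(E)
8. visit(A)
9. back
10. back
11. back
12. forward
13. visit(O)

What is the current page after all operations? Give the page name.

After 1 (visit(Q)): cur=Q back=1 fwd=0
After 2 (visit(D)): cur=D back=2 fwd=0
After 3 (back): cur=Q back=1 fwd=1
After 4 (forward): cur=D back=2 fwd=0
After 5 (back): cur=Q back=1 fwd=1
After 6 (visit(H)): cur=H back=2 fwd=0
After 7 (visit(E)): cur=E back=3 fwd=0
After 8 (visit(A)): cur=A back=4 fwd=0
After 9 (back): cur=E back=3 fwd=1
After 10 (back): cur=H back=2 fwd=2
After 11 (back): cur=Q back=1 fwd=3
After 12 (forward): cur=H back=2 fwd=2
After 13 (visit(O)): cur=O back=3 fwd=0

Answer: O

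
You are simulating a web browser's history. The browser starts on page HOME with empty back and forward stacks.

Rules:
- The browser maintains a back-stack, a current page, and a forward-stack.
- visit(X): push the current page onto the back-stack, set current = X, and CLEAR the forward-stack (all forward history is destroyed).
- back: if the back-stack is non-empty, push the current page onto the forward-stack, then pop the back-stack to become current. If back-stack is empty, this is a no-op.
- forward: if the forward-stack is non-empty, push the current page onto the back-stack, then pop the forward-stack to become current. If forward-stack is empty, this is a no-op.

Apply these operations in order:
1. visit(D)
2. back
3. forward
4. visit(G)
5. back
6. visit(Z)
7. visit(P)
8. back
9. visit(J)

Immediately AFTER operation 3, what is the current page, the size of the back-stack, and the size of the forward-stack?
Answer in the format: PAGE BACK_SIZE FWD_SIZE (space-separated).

After 1 (visit(D)): cur=D back=1 fwd=0
After 2 (back): cur=HOME back=0 fwd=1
After 3 (forward): cur=D back=1 fwd=0

D 1 0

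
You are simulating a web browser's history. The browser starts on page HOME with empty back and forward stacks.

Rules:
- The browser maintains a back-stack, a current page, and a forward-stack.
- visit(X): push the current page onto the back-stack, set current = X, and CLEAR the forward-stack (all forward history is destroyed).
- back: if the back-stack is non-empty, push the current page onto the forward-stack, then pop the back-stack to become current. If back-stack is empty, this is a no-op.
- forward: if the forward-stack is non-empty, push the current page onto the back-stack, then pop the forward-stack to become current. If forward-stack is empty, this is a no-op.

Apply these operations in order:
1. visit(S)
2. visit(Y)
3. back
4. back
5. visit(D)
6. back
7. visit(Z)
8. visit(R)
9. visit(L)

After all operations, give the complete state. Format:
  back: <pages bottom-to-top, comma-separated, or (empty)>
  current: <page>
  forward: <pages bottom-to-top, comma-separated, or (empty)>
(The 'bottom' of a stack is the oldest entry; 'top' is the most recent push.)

After 1 (visit(S)): cur=S back=1 fwd=0
After 2 (visit(Y)): cur=Y back=2 fwd=0
After 3 (back): cur=S back=1 fwd=1
After 4 (back): cur=HOME back=0 fwd=2
After 5 (visit(D)): cur=D back=1 fwd=0
After 6 (back): cur=HOME back=0 fwd=1
After 7 (visit(Z)): cur=Z back=1 fwd=0
After 8 (visit(R)): cur=R back=2 fwd=0
After 9 (visit(L)): cur=L back=3 fwd=0

Answer: back: HOME,Z,R
current: L
forward: (empty)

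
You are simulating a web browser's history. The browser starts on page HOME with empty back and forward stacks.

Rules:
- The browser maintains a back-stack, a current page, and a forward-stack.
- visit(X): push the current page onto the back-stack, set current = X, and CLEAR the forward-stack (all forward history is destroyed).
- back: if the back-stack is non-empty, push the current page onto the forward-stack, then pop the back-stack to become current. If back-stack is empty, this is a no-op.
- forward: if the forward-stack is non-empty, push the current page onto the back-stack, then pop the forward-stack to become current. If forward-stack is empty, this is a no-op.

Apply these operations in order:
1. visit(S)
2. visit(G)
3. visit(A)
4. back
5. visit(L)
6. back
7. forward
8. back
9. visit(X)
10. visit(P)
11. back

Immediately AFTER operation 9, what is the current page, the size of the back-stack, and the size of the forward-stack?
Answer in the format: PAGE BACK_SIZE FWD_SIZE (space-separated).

After 1 (visit(S)): cur=S back=1 fwd=0
After 2 (visit(G)): cur=G back=2 fwd=0
After 3 (visit(A)): cur=A back=3 fwd=0
After 4 (back): cur=G back=2 fwd=1
After 5 (visit(L)): cur=L back=3 fwd=0
After 6 (back): cur=G back=2 fwd=1
After 7 (forward): cur=L back=3 fwd=0
After 8 (back): cur=G back=2 fwd=1
After 9 (visit(X)): cur=X back=3 fwd=0

X 3 0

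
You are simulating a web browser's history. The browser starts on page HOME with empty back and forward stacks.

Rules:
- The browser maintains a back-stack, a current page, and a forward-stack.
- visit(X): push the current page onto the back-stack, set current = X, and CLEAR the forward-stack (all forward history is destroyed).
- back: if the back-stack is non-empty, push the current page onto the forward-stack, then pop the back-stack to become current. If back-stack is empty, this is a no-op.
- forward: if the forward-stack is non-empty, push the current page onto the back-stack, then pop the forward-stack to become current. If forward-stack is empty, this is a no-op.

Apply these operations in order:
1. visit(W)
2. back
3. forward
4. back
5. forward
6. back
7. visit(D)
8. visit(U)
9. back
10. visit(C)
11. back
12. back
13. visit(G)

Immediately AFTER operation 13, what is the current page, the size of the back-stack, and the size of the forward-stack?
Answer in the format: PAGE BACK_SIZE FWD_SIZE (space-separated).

After 1 (visit(W)): cur=W back=1 fwd=0
After 2 (back): cur=HOME back=0 fwd=1
After 3 (forward): cur=W back=1 fwd=0
After 4 (back): cur=HOME back=0 fwd=1
After 5 (forward): cur=W back=1 fwd=0
After 6 (back): cur=HOME back=0 fwd=1
After 7 (visit(D)): cur=D back=1 fwd=0
After 8 (visit(U)): cur=U back=2 fwd=0
After 9 (back): cur=D back=1 fwd=1
After 10 (visit(C)): cur=C back=2 fwd=0
After 11 (back): cur=D back=1 fwd=1
After 12 (back): cur=HOME back=0 fwd=2
After 13 (visit(G)): cur=G back=1 fwd=0

G 1 0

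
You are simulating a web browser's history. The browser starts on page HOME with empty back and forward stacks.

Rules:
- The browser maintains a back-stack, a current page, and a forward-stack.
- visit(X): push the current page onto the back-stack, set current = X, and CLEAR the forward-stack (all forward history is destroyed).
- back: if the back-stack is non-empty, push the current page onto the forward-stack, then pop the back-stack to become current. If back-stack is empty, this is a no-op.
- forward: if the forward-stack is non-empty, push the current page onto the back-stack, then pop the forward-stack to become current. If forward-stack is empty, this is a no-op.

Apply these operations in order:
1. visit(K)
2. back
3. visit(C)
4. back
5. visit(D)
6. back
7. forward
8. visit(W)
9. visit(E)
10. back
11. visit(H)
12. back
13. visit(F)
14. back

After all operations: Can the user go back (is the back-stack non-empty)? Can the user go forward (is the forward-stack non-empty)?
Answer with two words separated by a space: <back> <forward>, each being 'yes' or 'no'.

Answer: yes yes

Derivation:
After 1 (visit(K)): cur=K back=1 fwd=0
After 2 (back): cur=HOME back=0 fwd=1
After 3 (visit(C)): cur=C back=1 fwd=0
After 4 (back): cur=HOME back=0 fwd=1
After 5 (visit(D)): cur=D back=1 fwd=0
After 6 (back): cur=HOME back=0 fwd=1
After 7 (forward): cur=D back=1 fwd=0
After 8 (visit(W)): cur=W back=2 fwd=0
After 9 (visit(E)): cur=E back=3 fwd=0
After 10 (back): cur=W back=2 fwd=1
After 11 (visit(H)): cur=H back=3 fwd=0
After 12 (back): cur=W back=2 fwd=1
After 13 (visit(F)): cur=F back=3 fwd=0
After 14 (back): cur=W back=2 fwd=1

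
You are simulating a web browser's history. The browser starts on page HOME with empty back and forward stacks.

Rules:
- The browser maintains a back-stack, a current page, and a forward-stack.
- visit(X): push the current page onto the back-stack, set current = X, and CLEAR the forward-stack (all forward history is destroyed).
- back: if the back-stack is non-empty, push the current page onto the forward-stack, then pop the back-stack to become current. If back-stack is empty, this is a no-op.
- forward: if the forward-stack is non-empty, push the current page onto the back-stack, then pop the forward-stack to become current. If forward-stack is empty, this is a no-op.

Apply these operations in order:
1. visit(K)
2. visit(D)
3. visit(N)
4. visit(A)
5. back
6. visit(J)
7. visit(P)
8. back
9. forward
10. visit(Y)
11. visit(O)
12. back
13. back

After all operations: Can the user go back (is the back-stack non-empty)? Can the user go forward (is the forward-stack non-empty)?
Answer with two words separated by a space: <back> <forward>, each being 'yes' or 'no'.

After 1 (visit(K)): cur=K back=1 fwd=0
After 2 (visit(D)): cur=D back=2 fwd=0
After 3 (visit(N)): cur=N back=3 fwd=0
After 4 (visit(A)): cur=A back=4 fwd=0
After 5 (back): cur=N back=3 fwd=1
After 6 (visit(J)): cur=J back=4 fwd=0
After 7 (visit(P)): cur=P back=5 fwd=0
After 8 (back): cur=J back=4 fwd=1
After 9 (forward): cur=P back=5 fwd=0
After 10 (visit(Y)): cur=Y back=6 fwd=0
After 11 (visit(O)): cur=O back=7 fwd=0
After 12 (back): cur=Y back=6 fwd=1
After 13 (back): cur=P back=5 fwd=2

Answer: yes yes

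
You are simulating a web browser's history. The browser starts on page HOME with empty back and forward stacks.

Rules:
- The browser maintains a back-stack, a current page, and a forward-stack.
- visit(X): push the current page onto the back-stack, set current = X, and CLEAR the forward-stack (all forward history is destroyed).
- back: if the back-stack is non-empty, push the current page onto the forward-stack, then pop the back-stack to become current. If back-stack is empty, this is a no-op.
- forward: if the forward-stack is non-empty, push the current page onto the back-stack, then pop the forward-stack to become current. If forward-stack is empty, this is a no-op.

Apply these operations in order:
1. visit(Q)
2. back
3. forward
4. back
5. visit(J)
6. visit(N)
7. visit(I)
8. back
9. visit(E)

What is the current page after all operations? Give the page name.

After 1 (visit(Q)): cur=Q back=1 fwd=0
After 2 (back): cur=HOME back=0 fwd=1
After 3 (forward): cur=Q back=1 fwd=0
After 4 (back): cur=HOME back=0 fwd=1
After 5 (visit(J)): cur=J back=1 fwd=0
After 6 (visit(N)): cur=N back=2 fwd=0
After 7 (visit(I)): cur=I back=3 fwd=0
After 8 (back): cur=N back=2 fwd=1
After 9 (visit(E)): cur=E back=3 fwd=0

Answer: E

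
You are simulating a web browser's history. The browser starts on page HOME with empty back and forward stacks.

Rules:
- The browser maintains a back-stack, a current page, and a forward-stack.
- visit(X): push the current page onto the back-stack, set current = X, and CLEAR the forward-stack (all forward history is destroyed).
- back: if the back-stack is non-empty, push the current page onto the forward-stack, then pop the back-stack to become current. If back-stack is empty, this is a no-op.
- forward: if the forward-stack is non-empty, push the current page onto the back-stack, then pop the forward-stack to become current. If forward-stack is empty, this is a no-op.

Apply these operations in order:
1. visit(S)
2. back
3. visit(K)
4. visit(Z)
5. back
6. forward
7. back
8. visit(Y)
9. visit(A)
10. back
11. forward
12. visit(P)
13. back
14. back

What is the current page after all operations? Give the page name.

After 1 (visit(S)): cur=S back=1 fwd=0
After 2 (back): cur=HOME back=0 fwd=1
After 3 (visit(K)): cur=K back=1 fwd=0
After 4 (visit(Z)): cur=Z back=2 fwd=0
After 5 (back): cur=K back=1 fwd=1
After 6 (forward): cur=Z back=2 fwd=0
After 7 (back): cur=K back=1 fwd=1
After 8 (visit(Y)): cur=Y back=2 fwd=0
After 9 (visit(A)): cur=A back=3 fwd=0
After 10 (back): cur=Y back=2 fwd=1
After 11 (forward): cur=A back=3 fwd=0
After 12 (visit(P)): cur=P back=4 fwd=0
After 13 (back): cur=A back=3 fwd=1
After 14 (back): cur=Y back=2 fwd=2

Answer: Y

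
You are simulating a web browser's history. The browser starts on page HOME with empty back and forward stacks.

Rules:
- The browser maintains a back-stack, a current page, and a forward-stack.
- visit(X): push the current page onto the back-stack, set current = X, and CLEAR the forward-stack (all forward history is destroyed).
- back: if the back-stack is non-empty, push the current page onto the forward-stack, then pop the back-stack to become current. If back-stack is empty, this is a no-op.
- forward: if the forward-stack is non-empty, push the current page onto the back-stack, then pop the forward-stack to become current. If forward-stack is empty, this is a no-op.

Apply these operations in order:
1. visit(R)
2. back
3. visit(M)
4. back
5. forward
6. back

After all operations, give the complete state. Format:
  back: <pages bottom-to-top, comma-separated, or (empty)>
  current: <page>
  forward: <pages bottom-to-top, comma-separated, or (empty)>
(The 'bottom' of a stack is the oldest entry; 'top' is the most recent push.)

After 1 (visit(R)): cur=R back=1 fwd=0
After 2 (back): cur=HOME back=0 fwd=1
After 3 (visit(M)): cur=M back=1 fwd=0
After 4 (back): cur=HOME back=0 fwd=1
After 5 (forward): cur=M back=1 fwd=0
After 6 (back): cur=HOME back=0 fwd=1

Answer: back: (empty)
current: HOME
forward: M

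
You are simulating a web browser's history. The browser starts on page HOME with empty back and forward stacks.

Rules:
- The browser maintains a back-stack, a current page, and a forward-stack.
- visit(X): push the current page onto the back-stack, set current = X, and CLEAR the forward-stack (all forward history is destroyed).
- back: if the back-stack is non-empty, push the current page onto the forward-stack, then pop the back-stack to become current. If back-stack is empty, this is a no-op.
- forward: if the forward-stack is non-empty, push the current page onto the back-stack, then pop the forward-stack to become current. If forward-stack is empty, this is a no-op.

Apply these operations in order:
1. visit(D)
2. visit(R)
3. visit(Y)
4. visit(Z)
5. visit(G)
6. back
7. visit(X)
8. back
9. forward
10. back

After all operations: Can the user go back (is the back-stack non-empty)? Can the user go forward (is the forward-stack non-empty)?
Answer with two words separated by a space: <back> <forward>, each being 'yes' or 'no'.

Answer: yes yes

Derivation:
After 1 (visit(D)): cur=D back=1 fwd=0
After 2 (visit(R)): cur=R back=2 fwd=0
After 3 (visit(Y)): cur=Y back=3 fwd=0
After 4 (visit(Z)): cur=Z back=4 fwd=0
After 5 (visit(G)): cur=G back=5 fwd=0
After 6 (back): cur=Z back=4 fwd=1
After 7 (visit(X)): cur=X back=5 fwd=0
After 8 (back): cur=Z back=4 fwd=1
After 9 (forward): cur=X back=5 fwd=0
After 10 (back): cur=Z back=4 fwd=1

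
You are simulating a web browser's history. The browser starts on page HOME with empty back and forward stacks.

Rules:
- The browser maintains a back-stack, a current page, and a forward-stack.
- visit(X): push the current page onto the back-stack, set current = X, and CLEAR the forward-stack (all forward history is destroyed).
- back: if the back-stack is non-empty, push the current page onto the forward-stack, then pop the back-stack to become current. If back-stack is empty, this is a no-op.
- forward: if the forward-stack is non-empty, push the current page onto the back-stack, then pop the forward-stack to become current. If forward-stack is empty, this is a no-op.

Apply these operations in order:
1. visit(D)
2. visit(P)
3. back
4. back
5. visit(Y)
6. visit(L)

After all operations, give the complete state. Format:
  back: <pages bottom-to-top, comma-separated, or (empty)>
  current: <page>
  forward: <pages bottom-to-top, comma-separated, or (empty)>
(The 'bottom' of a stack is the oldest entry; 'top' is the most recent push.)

After 1 (visit(D)): cur=D back=1 fwd=0
After 2 (visit(P)): cur=P back=2 fwd=0
After 3 (back): cur=D back=1 fwd=1
After 4 (back): cur=HOME back=0 fwd=2
After 5 (visit(Y)): cur=Y back=1 fwd=0
After 6 (visit(L)): cur=L back=2 fwd=0

Answer: back: HOME,Y
current: L
forward: (empty)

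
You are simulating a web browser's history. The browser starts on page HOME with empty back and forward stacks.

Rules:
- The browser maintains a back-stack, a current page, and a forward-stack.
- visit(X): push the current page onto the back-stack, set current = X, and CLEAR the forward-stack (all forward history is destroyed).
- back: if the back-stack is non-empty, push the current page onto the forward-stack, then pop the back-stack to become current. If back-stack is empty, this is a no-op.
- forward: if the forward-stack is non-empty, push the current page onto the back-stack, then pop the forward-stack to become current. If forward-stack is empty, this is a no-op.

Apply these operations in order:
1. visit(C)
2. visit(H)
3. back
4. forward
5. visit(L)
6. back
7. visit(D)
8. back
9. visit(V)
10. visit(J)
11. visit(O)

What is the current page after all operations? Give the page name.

Answer: O

Derivation:
After 1 (visit(C)): cur=C back=1 fwd=0
After 2 (visit(H)): cur=H back=2 fwd=0
After 3 (back): cur=C back=1 fwd=1
After 4 (forward): cur=H back=2 fwd=0
After 5 (visit(L)): cur=L back=3 fwd=0
After 6 (back): cur=H back=2 fwd=1
After 7 (visit(D)): cur=D back=3 fwd=0
After 8 (back): cur=H back=2 fwd=1
After 9 (visit(V)): cur=V back=3 fwd=0
After 10 (visit(J)): cur=J back=4 fwd=0
After 11 (visit(O)): cur=O back=5 fwd=0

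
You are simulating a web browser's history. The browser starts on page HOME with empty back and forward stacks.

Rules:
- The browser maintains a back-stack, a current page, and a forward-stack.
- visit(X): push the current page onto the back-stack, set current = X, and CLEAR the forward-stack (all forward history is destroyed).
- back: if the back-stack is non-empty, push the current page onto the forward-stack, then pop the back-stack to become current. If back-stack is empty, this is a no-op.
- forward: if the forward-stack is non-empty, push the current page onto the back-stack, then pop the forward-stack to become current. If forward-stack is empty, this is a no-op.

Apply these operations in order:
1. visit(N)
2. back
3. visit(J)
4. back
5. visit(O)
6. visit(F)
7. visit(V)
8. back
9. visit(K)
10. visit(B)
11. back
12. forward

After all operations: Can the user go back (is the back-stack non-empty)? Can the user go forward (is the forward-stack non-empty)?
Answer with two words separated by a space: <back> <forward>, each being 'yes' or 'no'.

After 1 (visit(N)): cur=N back=1 fwd=0
After 2 (back): cur=HOME back=0 fwd=1
After 3 (visit(J)): cur=J back=1 fwd=0
After 4 (back): cur=HOME back=0 fwd=1
After 5 (visit(O)): cur=O back=1 fwd=0
After 6 (visit(F)): cur=F back=2 fwd=0
After 7 (visit(V)): cur=V back=3 fwd=0
After 8 (back): cur=F back=2 fwd=1
After 9 (visit(K)): cur=K back=3 fwd=0
After 10 (visit(B)): cur=B back=4 fwd=0
After 11 (back): cur=K back=3 fwd=1
After 12 (forward): cur=B back=4 fwd=0

Answer: yes no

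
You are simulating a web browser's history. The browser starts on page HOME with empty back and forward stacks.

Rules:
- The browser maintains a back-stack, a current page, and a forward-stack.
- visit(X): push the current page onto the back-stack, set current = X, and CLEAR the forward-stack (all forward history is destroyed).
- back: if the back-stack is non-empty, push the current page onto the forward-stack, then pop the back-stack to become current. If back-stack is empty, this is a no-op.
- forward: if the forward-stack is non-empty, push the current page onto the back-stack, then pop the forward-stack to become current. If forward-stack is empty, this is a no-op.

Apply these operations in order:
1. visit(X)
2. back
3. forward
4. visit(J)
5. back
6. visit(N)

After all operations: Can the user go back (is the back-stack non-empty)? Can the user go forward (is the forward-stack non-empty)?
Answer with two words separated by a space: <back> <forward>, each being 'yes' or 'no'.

Answer: yes no

Derivation:
After 1 (visit(X)): cur=X back=1 fwd=0
After 2 (back): cur=HOME back=0 fwd=1
After 3 (forward): cur=X back=1 fwd=0
After 4 (visit(J)): cur=J back=2 fwd=0
After 5 (back): cur=X back=1 fwd=1
After 6 (visit(N)): cur=N back=2 fwd=0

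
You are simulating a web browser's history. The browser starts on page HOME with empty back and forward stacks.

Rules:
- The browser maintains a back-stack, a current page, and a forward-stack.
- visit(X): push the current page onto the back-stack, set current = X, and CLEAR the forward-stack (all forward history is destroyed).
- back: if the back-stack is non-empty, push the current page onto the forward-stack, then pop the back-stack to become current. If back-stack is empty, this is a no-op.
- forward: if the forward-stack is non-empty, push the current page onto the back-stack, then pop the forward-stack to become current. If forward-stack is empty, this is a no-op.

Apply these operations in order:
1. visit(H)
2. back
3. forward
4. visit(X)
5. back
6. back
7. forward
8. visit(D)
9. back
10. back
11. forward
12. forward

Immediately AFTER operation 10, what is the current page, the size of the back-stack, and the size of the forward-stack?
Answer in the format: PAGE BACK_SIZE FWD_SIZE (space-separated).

After 1 (visit(H)): cur=H back=1 fwd=0
After 2 (back): cur=HOME back=0 fwd=1
After 3 (forward): cur=H back=1 fwd=0
After 4 (visit(X)): cur=X back=2 fwd=0
After 5 (back): cur=H back=1 fwd=1
After 6 (back): cur=HOME back=0 fwd=2
After 7 (forward): cur=H back=1 fwd=1
After 8 (visit(D)): cur=D back=2 fwd=0
After 9 (back): cur=H back=1 fwd=1
After 10 (back): cur=HOME back=0 fwd=2

HOME 0 2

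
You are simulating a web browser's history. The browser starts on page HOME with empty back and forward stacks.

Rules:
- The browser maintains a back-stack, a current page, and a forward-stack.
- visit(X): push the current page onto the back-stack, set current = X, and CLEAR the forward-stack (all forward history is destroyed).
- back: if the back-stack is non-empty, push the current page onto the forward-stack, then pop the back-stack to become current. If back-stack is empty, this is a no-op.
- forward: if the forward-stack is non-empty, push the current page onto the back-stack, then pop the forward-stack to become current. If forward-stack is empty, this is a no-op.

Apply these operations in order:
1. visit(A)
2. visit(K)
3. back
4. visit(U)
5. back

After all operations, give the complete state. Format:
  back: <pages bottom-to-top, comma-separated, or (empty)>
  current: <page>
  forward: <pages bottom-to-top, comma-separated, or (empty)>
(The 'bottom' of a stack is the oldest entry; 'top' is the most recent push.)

After 1 (visit(A)): cur=A back=1 fwd=0
After 2 (visit(K)): cur=K back=2 fwd=0
After 3 (back): cur=A back=1 fwd=1
After 4 (visit(U)): cur=U back=2 fwd=0
After 5 (back): cur=A back=1 fwd=1

Answer: back: HOME
current: A
forward: U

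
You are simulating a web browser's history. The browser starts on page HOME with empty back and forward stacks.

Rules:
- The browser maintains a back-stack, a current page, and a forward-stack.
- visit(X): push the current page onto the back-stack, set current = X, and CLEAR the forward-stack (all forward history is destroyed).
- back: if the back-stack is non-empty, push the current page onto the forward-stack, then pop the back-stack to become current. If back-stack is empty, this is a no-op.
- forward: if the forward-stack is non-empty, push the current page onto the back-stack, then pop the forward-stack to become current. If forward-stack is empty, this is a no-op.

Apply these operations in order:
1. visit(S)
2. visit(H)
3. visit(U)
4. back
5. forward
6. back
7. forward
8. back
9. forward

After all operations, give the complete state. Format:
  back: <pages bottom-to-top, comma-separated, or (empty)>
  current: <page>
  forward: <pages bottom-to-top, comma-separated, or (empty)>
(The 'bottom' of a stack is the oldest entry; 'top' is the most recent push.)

Answer: back: HOME,S,H
current: U
forward: (empty)

Derivation:
After 1 (visit(S)): cur=S back=1 fwd=0
After 2 (visit(H)): cur=H back=2 fwd=0
After 3 (visit(U)): cur=U back=3 fwd=0
After 4 (back): cur=H back=2 fwd=1
After 5 (forward): cur=U back=3 fwd=0
After 6 (back): cur=H back=2 fwd=1
After 7 (forward): cur=U back=3 fwd=0
After 8 (back): cur=H back=2 fwd=1
After 9 (forward): cur=U back=3 fwd=0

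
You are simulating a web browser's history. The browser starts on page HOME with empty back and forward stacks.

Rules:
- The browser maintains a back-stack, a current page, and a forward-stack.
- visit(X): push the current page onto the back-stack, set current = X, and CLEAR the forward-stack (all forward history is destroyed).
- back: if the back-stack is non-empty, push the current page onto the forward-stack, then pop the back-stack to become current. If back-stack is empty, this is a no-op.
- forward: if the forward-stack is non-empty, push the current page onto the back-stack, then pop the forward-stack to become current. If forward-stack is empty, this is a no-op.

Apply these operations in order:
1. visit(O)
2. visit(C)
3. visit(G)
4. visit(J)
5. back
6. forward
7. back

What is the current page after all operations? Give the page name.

Answer: G

Derivation:
After 1 (visit(O)): cur=O back=1 fwd=0
After 2 (visit(C)): cur=C back=2 fwd=0
After 3 (visit(G)): cur=G back=3 fwd=0
After 4 (visit(J)): cur=J back=4 fwd=0
After 5 (back): cur=G back=3 fwd=1
After 6 (forward): cur=J back=4 fwd=0
After 7 (back): cur=G back=3 fwd=1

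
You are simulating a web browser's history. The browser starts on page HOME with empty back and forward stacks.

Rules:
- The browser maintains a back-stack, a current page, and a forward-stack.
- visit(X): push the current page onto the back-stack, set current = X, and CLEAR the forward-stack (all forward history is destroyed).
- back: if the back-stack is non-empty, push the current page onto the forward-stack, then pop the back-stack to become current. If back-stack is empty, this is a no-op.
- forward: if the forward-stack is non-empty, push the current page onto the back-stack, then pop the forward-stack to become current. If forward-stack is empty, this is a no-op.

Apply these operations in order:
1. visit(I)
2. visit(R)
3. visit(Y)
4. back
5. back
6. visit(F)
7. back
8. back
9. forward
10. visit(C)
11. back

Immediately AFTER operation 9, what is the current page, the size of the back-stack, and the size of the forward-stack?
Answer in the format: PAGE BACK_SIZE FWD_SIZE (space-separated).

After 1 (visit(I)): cur=I back=1 fwd=0
After 2 (visit(R)): cur=R back=2 fwd=0
After 3 (visit(Y)): cur=Y back=3 fwd=0
After 4 (back): cur=R back=2 fwd=1
After 5 (back): cur=I back=1 fwd=2
After 6 (visit(F)): cur=F back=2 fwd=0
After 7 (back): cur=I back=1 fwd=1
After 8 (back): cur=HOME back=0 fwd=2
After 9 (forward): cur=I back=1 fwd=1

I 1 1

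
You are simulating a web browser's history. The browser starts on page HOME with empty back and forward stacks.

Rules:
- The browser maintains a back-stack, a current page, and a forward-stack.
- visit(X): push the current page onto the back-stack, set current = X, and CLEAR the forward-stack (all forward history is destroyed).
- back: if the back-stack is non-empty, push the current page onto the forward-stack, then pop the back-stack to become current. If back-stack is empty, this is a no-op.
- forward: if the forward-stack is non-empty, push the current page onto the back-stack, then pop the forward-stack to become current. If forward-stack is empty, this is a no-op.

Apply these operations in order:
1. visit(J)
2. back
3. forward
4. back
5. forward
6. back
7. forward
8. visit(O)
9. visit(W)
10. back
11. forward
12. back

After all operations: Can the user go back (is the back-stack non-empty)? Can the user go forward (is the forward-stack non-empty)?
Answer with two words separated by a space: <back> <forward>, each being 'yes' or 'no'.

Answer: yes yes

Derivation:
After 1 (visit(J)): cur=J back=1 fwd=0
After 2 (back): cur=HOME back=0 fwd=1
After 3 (forward): cur=J back=1 fwd=0
After 4 (back): cur=HOME back=0 fwd=1
After 5 (forward): cur=J back=1 fwd=0
After 6 (back): cur=HOME back=0 fwd=1
After 7 (forward): cur=J back=1 fwd=0
After 8 (visit(O)): cur=O back=2 fwd=0
After 9 (visit(W)): cur=W back=3 fwd=0
After 10 (back): cur=O back=2 fwd=1
After 11 (forward): cur=W back=3 fwd=0
After 12 (back): cur=O back=2 fwd=1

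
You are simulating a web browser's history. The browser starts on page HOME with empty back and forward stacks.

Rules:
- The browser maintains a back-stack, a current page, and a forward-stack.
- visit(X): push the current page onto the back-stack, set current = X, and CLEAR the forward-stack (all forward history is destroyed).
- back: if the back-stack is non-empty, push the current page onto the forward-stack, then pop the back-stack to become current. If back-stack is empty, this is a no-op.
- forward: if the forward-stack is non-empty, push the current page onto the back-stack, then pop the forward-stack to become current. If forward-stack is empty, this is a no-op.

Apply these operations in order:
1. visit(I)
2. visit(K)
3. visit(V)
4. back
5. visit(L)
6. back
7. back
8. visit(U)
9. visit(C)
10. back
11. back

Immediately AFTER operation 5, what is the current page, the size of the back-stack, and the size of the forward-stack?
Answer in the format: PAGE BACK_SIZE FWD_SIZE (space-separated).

After 1 (visit(I)): cur=I back=1 fwd=0
After 2 (visit(K)): cur=K back=2 fwd=0
After 3 (visit(V)): cur=V back=3 fwd=0
After 4 (back): cur=K back=2 fwd=1
After 5 (visit(L)): cur=L back=3 fwd=0

L 3 0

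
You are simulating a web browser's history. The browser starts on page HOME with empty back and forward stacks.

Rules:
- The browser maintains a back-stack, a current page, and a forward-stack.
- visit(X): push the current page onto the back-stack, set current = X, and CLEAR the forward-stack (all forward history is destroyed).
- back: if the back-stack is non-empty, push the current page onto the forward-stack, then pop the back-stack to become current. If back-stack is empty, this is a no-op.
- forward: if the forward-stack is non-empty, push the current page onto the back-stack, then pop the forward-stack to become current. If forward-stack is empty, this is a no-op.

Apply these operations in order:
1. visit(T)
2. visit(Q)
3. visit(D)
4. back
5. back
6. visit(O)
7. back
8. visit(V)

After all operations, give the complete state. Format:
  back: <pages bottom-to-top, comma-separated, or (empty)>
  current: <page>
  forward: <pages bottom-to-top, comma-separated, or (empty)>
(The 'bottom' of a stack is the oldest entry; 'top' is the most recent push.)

Answer: back: HOME,T
current: V
forward: (empty)

Derivation:
After 1 (visit(T)): cur=T back=1 fwd=0
After 2 (visit(Q)): cur=Q back=2 fwd=0
After 3 (visit(D)): cur=D back=3 fwd=0
After 4 (back): cur=Q back=2 fwd=1
After 5 (back): cur=T back=1 fwd=2
After 6 (visit(O)): cur=O back=2 fwd=0
After 7 (back): cur=T back=1 fwd=1
After 8 (visit(V)): cur=V back=2 fwd=0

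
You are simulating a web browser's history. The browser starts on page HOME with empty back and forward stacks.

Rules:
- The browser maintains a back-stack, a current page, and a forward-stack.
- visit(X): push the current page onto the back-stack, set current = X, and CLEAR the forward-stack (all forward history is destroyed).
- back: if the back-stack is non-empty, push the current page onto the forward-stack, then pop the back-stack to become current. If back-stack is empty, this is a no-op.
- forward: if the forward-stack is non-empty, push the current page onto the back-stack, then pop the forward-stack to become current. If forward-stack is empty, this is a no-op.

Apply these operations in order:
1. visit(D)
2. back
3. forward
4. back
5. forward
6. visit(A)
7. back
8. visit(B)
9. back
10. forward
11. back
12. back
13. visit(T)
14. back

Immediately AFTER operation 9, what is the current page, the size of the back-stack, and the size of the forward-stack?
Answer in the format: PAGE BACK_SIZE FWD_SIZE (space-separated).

After 1 (visit(D)): cur=D back=1 fwd=0
After 2 (back): cur=HOME back=0 fwd=1
After 3 (forward): cur=D back=1 fwd=0
After 4 (back): cur=HOME back=0 fwd=1
After 5 (forward): cur=D back=1 fwd=0
After 6 (visit(A)): cur=A back=2 fwd=0
After 7 (back): cur=D back=1 fwd=1
After 8 (visit(B)): cur=B back=2 fwd=0
After 9 (back): cur=D back=1 fwd=1

D 1 1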